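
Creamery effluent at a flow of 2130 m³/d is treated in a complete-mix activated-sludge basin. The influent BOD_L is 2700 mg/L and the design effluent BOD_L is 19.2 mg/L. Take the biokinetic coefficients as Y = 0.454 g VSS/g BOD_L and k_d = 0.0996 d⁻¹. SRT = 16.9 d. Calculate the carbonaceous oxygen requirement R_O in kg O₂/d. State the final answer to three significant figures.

R_O ≈ 4340 kg O₂/d

Correct the yield for decay: Y_obs = Y/(1 + k_d θ_c) = 0.454 / (1 + 0.0996 × 16.9) = 0.454 / 2.683 = 0.1692.
ΔS = 2700 − 19.2 = 2681 mg/L, so the substrate removal rate is 2130 × 2681/1000 = 5710 kg BOD_L/d.
Biomass synthesised: P_X = Y_obs × 5710 = 966.1 kg VSS/d.
R_O = Q·(S₀ − S) − 1.42·P_X = 5710 − 1.42 × 966.1 = 4338 kg O₂/d.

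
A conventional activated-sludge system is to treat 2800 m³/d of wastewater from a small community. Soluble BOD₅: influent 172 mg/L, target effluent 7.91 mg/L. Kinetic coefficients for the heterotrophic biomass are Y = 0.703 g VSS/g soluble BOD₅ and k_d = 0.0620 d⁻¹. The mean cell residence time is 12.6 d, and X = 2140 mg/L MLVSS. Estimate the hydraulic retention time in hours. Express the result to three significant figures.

From the SRT design equation V = Y Q (S₀−S) θ_c / [X (1 + k_d θ_c)] = 0.703 × 2800 × (172 − 7.91) × 12.6 / [2140 × (1 + 0.0620 × 12.6)] = 4.07×10^6 / 3812 = 1068 m³.
τ = V/Q = 1068/2800 = 0.3813 d, or 9.152 h.

τ ≈ 9.15 h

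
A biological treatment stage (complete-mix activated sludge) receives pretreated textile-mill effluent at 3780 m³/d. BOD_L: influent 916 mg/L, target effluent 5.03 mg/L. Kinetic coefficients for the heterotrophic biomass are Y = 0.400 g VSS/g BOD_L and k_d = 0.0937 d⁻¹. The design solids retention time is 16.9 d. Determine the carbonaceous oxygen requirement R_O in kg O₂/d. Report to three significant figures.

Correct the yield for decay: Y_obs = Y/(1 + k_d θ_c) = 0.400 / (1 + 0.0937 × 16.9) = 0.400 / 2.584 = 0.1548.
Mass of BOD_L removed per day: Q(S₀ − S) = 3780 × 911.0 g/m³ = 3443 kg/d.
Biomass synthesised: P_X = Y_obs × 3443 = 533.1 kg VSS/d.
Carbonaceous O₂ demand = substrate oxidised − cell-mass equivalent = 3443 − 1.42 × 533.1 = 2686 kg O₂/d.

R_O ≈ 2690 kg O₂/d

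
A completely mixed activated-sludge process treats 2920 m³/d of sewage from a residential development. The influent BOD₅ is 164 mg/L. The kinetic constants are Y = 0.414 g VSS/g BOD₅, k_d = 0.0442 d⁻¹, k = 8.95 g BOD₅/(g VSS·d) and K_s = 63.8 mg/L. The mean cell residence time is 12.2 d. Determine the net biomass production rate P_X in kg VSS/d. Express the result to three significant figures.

P_X ≈ 127 kg VSS/d

Effluent substrate depends only on kinetics and SRT: S = K_s(1 + k_d θ_c) / [θ_c(Yk − k_d) − 1] = 63.8 × (1 + 0.0442 × 12.2) / [12.2 × (0.414 × 8.95 − 0.0442) − 1] = 98.20 / 43.67 = 2.249 mg/L.
Observed yield with endogenous decay: Y_obs = Y / (1 + k_d·θ_c) = 0.414 / (1 + 0.0442 × 12.2) = 0.414 / 1.539 = 0.2690 g VSS/g BOD₅.
Mass of BOD₅ removed per day: Q(S₀ − S) = 2920 × 161.8 g/m³ = 472.3 kg/d.
P_X = Y_obs · Q(S₀ − S) = 0.2690 × 472.3 = 127.0 kg VSS/d.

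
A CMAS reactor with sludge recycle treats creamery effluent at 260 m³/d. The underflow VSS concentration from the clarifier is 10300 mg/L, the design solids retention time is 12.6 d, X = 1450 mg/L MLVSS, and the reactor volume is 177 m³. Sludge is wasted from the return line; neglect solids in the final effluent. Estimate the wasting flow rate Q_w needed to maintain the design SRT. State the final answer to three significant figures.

Q_w ≈ 1.98 m³/d

Q_w = (V·X)/(θ_c X_r) = 177.0 × 1450 / (12.6 × 10300) = 1.978 m³/d.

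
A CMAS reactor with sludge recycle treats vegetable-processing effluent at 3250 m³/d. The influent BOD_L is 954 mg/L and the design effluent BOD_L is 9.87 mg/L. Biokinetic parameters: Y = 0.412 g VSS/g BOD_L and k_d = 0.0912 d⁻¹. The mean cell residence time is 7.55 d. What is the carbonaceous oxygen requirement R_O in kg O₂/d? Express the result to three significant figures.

R_O ≈ 2010 kg O₂/d

Y_obs = Y / (1 + k_d θ_c) = 0.412 / (1 + 0.0912 × 7.55) = 0.412 / 1.689 = 0.2440.
Substrate removed = Q·(S₀ − S) = 3250 m³/d × (954 − 9.87) g/m³ = 3.07×10^6 g/d = 3068 kg/d.
Net sludge production P_X = 0.2440 × 3068 = 748.7 kg VSS/d.
R_O = Q·(S₀ − S) − 1.42·P_X = 3068 − 1.42 × 748.7 = 2005 kg O₂/d.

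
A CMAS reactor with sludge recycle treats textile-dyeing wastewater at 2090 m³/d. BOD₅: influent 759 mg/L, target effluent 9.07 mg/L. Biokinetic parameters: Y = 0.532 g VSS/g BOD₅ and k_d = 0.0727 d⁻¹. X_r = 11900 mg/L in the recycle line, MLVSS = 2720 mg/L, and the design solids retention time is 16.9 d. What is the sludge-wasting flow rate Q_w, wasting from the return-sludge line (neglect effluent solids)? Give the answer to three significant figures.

From the SRT design equation V = Y Q (S₀−S) θ_c / [X (1 + k_d θ_c)] = 0.532 × 2090 × (759 − 9.07) × 16.9 / [2720 × (1 + 0.0727 × 16.9)] = 1.41×10^7 / 6062 = 2325 m³.
θ_c = V·X/(Q_w·X_r) when wasting from the recycle, so Q_w = V·X/(θ_c·X_r) = 2325 × 2720 / (16.9 × 11900) = 31.44 m³/d.

Q_w ≈ 31.4 m³/d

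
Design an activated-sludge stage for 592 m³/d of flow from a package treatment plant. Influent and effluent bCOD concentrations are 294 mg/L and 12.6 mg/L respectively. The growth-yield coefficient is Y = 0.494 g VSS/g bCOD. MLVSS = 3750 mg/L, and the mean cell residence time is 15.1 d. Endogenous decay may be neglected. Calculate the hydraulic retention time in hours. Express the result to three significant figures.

τ ≈ 13.4 h

Biomass mass balance (decay neglected): V·X = Y·Q·(S₀ − S)·θ_c, so V = 0.494 × 592 × (294 − 12.6) × 15.1 / 3750 = 331.4 m³.
HRT = V/Q = 331.4 m³ / 592 m³·d⁻¹ = 0.5598 d × 24 = 13.43 h.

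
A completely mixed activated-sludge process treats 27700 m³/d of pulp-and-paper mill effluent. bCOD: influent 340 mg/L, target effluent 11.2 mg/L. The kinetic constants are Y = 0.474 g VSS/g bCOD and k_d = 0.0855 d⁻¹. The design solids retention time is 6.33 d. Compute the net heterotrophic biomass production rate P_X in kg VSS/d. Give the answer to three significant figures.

P_X ≈ 2800 kg VSS/d

Y_obs = Y / (1 + k_d θ_c) = 0.474 / (1 + 0.0855 × 6.33) = 0.474 / 1.541 = 0.3075.
ΔS = 340 − 11.2 = 328.8 mg/L, so the substrate removal rate is 27700 × 328.8/1000 = 9108 kg bCOD/d.
So the net sludge growth is P_X = 0.3075 × 9108 = 2801 kg VSS/d.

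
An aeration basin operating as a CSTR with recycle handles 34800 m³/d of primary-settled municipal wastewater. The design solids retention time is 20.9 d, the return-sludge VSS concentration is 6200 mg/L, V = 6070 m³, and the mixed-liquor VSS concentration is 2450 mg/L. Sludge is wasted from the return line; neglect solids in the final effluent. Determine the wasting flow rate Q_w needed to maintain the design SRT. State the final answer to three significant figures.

Q_w = (V·X)/(θ_c X_r) = 6070 × 2450 / (20.9 × 6200) = 114.8 m³/d.

Q_w ≈ 115 m³/d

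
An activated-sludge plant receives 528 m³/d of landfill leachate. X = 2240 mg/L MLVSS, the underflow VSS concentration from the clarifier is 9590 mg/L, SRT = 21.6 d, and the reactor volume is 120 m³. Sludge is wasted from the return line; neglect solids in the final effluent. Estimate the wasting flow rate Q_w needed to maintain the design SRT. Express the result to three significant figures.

Q_w ≈ 1.30 m³/d

Q_w = (V·X)/(θ_c X_r) = 120.0 × 2240 / (21.6 × 9590) = 1.298 m³/d.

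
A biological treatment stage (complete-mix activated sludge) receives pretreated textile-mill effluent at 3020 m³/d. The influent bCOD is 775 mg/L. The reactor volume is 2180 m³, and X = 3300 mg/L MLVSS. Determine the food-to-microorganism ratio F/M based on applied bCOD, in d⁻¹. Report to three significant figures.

F/M ≈ 0.325 d⁻¹

Food-to-microorganism ratio F/M = Q S₀ / (V X) = 3020 × 775 / (2180 × 3300) = 0.3253 d⁻¹.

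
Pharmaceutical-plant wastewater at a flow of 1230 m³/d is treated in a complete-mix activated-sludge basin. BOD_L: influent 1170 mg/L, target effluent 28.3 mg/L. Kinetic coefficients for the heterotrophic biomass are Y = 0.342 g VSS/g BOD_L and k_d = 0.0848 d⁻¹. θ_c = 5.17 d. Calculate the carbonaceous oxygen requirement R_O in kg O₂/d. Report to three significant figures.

R_O ≈ 930 kg O₂/d

Y_obs = Y / (1 + k_d θ_c) = 0.342 / (1 + 0.0848 × 5.17) = 0.342 / 1.438 = 0.2378.
ΔS = 1170 − 28.3 = 1142 mg/L, so the substrate removal rate is 1230 × 1142/1000 = 1404 kg BOD_L/d.
Net sludge production P_X = 0.2378 × 1404 = 333.9 kg VSS/d.
R_O = Q·(S₀ − S) − 1.42·P_X = 1404 − 1.42 × 333.9 = 930.2 kg O₂/d.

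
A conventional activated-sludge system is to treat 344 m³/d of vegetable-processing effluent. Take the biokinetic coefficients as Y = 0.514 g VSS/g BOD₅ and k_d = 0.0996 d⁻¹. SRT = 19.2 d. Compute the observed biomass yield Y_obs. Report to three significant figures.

The observed yield is Y_obs = Y/(1 + k_d·θ_c) = 0.514 / (1 + 0.0996 × 19.2) = 0.514 / 2.912 = 0.1765 g VSS per g BOD₅ removed.

Y_obs ≈ 0.176 g VSS/g BOD₅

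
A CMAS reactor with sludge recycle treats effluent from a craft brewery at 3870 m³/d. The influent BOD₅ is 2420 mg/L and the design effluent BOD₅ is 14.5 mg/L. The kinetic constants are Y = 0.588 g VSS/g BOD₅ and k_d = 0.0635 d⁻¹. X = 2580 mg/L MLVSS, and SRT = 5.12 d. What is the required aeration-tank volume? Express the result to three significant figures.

V ≈ 8200 m³

From the SRT design equation V = Y Q (S₀−S) θ_c / [X (1 + k_d θ_c)] = 0.588 × 3870 × (2420 − 14.5) × 5.12 / [2580 × (1 + 0.0635 × 5.12)] = 2.8×10^7 / 3419 = 8198 m³.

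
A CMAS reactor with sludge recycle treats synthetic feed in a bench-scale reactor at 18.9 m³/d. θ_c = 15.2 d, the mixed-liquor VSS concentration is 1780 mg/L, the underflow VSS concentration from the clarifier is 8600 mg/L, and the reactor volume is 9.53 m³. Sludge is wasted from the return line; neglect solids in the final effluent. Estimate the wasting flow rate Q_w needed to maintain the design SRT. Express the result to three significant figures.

Wasting from the return line (neglecting effluent solids): Q_w = V·X / (θ_c·X_r) = 9.530 × 1780 / (15.2 × 8600) = 0.1298 m³/d.

Q_w ≈ 0.130 m³/d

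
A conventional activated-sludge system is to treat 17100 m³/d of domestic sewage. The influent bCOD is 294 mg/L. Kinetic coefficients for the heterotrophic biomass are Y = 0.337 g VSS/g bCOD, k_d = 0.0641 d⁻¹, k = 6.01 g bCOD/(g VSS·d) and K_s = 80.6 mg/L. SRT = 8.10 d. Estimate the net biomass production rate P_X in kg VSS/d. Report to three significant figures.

Effluent substrate depends only on kinetics and SRT: S = K_s(1 + k_d θ_c) / [θ_c(Yk − k_d) − 1] = 80.6 × (1 + 0.0641 × 8.10) / [8.10 × (0.337 × 6.01 − 0.0641) − 1] = 122.4 / 14.89 = 8.226 mg/L.
The observed yield is Y_obs = Y/(1 + k_d·θ_c) = 0.337 / (1 + 0.0641 × 8.10) = 0.337 / 1.519 = 0.2218 g VSS per g bCOD removed.
Q·(S₀ − S) = 17100 × (294 − 8.23) × 10⁻³ = 4887 kg/d removed.
P_X = Y_obs · Q(S₀ − S) = 0.2218 × 4887 = 1084 kg VSS/d.

P_X ≈ 1080 kg VSS/d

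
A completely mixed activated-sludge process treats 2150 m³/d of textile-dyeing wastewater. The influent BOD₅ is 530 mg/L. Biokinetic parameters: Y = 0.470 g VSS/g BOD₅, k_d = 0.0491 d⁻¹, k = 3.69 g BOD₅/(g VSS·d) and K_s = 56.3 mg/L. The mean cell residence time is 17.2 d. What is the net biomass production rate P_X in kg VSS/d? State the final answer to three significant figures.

P_X ≈ 288 kg VSS/d

Effluent substrate depends only on kinetics and SRT: S = K_s(1 + k_d θ_c) / [θ_c(Yk − k_d) − 1] = 56.3 × (1 + 0.0491 × 17.2) / [17.2 × (0.470 × 3.69 − 0.0491) − 1] = 103.8 / 27.99 = 3.711 mg/L.
Correct the yield for decay: Y_obs = Y/(1 + k_d θ_c) = 0.470 / (1 + 0.0491 × 17.2) = 0.470 / 1.845 = 0.2548.
ΔS = 530 − 3.71 = 526.3 mg/L, so the substrate removal rate is 2150 × 526.3/1000 = 1132 kg BOD₅/d.
P_X = Y_obs · Q(S₀ − S) = 0.2548 × 1132 = 288.3 kg VSS/d.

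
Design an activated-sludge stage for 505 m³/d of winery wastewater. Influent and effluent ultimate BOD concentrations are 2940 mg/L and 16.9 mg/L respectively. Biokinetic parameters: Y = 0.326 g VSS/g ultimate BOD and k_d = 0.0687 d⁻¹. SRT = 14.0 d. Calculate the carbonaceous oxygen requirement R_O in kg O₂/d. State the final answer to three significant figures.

Observed yield with endogenous decay: Y_obs = Y / (1 + k_d·θ_c) = 0.326 / (1 + 0.0687 × 14.0) = 0.326 / 1.962 = 0.1662 g VSS/g ultimate BOD.
Substrate removed = Q·(S₀ − S) = 505 m³/d × (2940 − 16.9) g/m³ = 1.48×10^6 g/d = 1476 kg/d.
P_X = Y_obs·Q·(S₀ − S) = 0.1662 × 1476 = 245.3 kg VSS/d.
Carbonaceous O₂ demand = substrate oxidised − cell-mass equivalent = 1476 − 1.42 × 245.3 = 1128 kg O₂/d.

R_O ≈ 1130 kg O₂/d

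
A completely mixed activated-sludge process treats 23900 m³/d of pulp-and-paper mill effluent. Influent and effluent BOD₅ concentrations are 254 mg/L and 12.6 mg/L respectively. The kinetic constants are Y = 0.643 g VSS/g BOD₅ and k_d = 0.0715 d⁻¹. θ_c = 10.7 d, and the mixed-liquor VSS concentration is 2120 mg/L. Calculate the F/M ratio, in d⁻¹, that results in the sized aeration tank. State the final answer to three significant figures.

From the SRT design equation V = Y Q (S₀−S) θ_c / [X (1 + k_d θ_c)] = 0.643 × 23900 × (254 − 12.6) × 10.7 / [2120 × (1 + 0.0715 × 10.7)] = 3.97×10^7 / 3742 = 10608 m³.
F/M = applied load / biomass = Q·S₀/(V·X) = 23900 × 254 / (10608 × 2120) = 0.2699 d⁻¹.

F/M ≈ 0.270 d⁻¹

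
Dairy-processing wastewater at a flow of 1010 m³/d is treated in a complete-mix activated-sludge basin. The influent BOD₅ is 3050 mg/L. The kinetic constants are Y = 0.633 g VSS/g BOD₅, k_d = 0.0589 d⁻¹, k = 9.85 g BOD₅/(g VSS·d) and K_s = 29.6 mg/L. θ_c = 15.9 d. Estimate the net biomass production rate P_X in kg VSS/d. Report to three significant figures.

P_X ≈ 1010 kg VSS/d

From the Monod/SRT balance for a CMAS, S = K_s·(1+k_d θ_c)/[θ_c·(Y k − k_d) − 1] = 29.6 × (1 + 0.0589 × 15.9) / [15.9 × (0.633 × 9.85 − 0.0589) − 1] = 57.32 / 97.20 = 0.5897 mg/L.
Correct the yield for decay: Y_obs = Y/(1 + k_d θ_c) = 0.633 / (1 + 0.0589 × 15.9) = 0.633 / 1.937 = 0.3269.
Q·(S₀ − S) = 1010 × (3050 − 0.590) × 10⁻³ = 3080 kg/d removed.
P_X = Y_obs · Q(S₀ − S) = 0.3269 × 3080 = 1007 kg VSS/d.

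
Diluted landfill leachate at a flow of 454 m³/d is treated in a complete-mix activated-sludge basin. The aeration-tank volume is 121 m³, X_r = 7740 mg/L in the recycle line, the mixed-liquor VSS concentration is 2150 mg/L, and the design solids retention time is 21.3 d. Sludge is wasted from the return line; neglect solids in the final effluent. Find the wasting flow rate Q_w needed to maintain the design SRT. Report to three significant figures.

Q_w ≈ 1.58 m³/d

Q_w = (V·X)/(θ_c X_r) = 121.0 × 2150 / (21.3 × 7740) = 1.578 m³/d.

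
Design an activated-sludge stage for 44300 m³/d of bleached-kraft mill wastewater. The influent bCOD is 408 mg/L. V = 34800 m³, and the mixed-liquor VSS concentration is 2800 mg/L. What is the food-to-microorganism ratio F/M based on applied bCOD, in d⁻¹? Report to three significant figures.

F/M = applied load / biomass = Q·S₀/(V·X) = 44300 × 408 / (34800 × 2800) = 0.1855 d⁻¹.

F/M ≈ 0.185 d⁻¹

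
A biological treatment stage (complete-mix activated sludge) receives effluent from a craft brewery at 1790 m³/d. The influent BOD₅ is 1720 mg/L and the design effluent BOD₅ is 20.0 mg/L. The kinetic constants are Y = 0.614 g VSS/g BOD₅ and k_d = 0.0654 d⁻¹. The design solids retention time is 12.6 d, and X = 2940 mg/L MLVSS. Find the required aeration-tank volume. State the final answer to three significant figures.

V ≈ 4390 m³

Steady-state biomass mass balance: V·X·(1 + k_d·θ_c) = Y·Q·(S₀ − S)·θ_c, so V = 0.614 × 1790 × (1720 − 20.0) × 12.6 / [2940 × (1 + 0.0654 × 12.6)] = 2.35×10^7 / 5363 = 4390 m³.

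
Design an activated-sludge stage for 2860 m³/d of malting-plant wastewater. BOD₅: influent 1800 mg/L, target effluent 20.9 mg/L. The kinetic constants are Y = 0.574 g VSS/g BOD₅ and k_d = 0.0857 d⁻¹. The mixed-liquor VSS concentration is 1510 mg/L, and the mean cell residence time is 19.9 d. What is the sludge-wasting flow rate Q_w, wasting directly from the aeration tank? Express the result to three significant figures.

Steady-state biomass mass balance: V·X·(1 + k_d·θ_c) = Y·Q·(S₀ − S)·θ_c, so V = 0.574 × 2860 × (1800 − 20.9) × 19.9 / [1510 × (1 + 0.0857 × 19.9)] = 5.81×10^7 / 4085 = 14227 m³.
Wasting from the aeration tank: Q_w = V / θ_c = 14227 / 19.9 = 714.9 m³/d.

Q_w ≈ 715 m³/d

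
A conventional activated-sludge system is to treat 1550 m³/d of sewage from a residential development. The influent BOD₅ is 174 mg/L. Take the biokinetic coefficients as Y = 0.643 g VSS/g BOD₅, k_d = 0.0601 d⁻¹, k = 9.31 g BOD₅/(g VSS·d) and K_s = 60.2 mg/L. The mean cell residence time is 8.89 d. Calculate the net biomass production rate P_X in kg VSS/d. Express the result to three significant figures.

For a completely mixed reactor with recycle the Lawrence–McCarty relation gives S = K_s·(1 + k_d·θ_c) / [θ_c·(Y·k − k_d) − 1] = 60.2 × (1 + 0.0601 × 8.89) / [8.89 × (0.643 × 9.31 − 0.0601) − 1] = 92.36 / 51.68 = 1.787 mg/L.
Correct the yield for decay: Y_obs = Y/(1 + k_d θ_c) = 0.643 / (1 + 0.0601 × 8.89) = 0.643 / 1.534 = 0.4191.
Substrate removed = Q·(S₀ − S) = 1550 m³/d × (174 − 1.79) g/m³ = 2.67×10^5 g/d = 266.9 kg/d.
Net biomass production P_X = Y_obs × Q·(S₀ − S) = 0.4191 × 266.9 = 111.9 kg VSS/d.

P_X ≈ 112 kg VSS/d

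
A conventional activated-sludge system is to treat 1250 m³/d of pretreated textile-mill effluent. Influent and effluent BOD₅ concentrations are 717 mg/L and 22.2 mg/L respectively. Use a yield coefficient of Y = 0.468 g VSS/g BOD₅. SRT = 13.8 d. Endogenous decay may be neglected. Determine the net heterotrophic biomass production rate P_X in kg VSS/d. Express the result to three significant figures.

P_X ≈ 406 kg VSS/d

No decay correction is needed, so Y_obs = Y = 0.468.
Q·(S₀ − S) = 1250 × (717 − 22.2) × 10⁻³ = 868.5 kg/d removed.
Net biomass production P_X = Y_obs × Q·(S₀ − S) = 0.4680 × 868.5 = 406.5 kg VSS/d.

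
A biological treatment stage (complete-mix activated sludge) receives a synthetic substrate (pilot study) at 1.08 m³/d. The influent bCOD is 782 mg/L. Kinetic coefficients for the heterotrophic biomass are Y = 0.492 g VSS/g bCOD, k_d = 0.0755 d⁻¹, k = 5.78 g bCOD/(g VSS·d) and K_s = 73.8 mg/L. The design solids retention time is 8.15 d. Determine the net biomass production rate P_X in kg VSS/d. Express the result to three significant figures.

From the Monod/SRT balance for a CMAS, S = K_s·(1+k_d θ_c)/[θ_c·(Y k − k_d) − 1] = 73.8 × (1 + 0.0755 × 8.15) / [8.15 × (0.492 × 5.78 − 0.0755) − 1] = 119.2 / 21.56 = 5.529 mg/L.
The observed yield is Y_obs = Y/(1 + k_d·θ_c) = 0.492 / (1 + 0.0755 × 8.15) = 0.492 / 1.615 = 0.3046 g VSS per g bCOD removed.
Mass of bCOD removed per day: Q(S₀ − S) = 1.08 × 776.5 g/m³ = 0.8386 kg/d.
P_X = Y_obs · Q(S₀ − S) = 0.3046 × 0.8386 = 0.2554 kg VSS/d.

P_X ≈ 0.255 kg VSS/d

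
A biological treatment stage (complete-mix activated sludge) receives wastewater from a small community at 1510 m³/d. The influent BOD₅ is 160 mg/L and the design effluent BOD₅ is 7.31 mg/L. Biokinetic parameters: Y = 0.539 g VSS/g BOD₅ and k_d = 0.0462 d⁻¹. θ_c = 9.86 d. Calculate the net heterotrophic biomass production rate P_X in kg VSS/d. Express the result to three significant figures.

P_X ≈ 85.4 kg VSS/d

Correct the yield for decay: Y_obs = Y/(1 + k_d θ_c) = 0.539 / (1 + 0.0462 × 9.86) = 0.539 / 1.456 = 0.3703.
Mass of BOD₅ removed per day: Q(S₀ − S) = 1510 × 152.7 g/m³ = 230.6 kg/d.
Net biomass production P_X = Y_obs × Q·(S₀ − S) = 0.3703 × 230.6 = 85.38 kg VSS/d.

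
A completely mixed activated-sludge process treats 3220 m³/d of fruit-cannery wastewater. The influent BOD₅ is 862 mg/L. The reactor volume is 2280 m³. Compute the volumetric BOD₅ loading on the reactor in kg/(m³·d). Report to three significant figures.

L_v ≈ 1.22 kg BOD₅/(m³·d)

L_v = Q S₀ / V = 3220 × 862 × 10⁻³ / 2280 = 1.217 kg/(m³·d).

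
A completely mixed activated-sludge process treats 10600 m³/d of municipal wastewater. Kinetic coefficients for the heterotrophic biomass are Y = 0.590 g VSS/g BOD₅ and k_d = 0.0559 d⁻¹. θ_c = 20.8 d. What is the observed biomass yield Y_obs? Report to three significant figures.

Y_obs ≈ 0.273 g VSS/g BOD₅

Correct the yield for decay: Y_obs = Y/(1 + k_d θ_c) = 0.590 / (1 + 0.0559 × 20.8) = 0.590 / 2.163 = 0.2728.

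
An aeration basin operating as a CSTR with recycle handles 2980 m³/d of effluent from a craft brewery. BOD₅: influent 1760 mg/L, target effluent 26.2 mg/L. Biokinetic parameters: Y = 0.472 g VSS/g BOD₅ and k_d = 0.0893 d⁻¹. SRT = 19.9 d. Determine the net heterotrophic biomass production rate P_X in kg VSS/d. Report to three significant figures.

P_X ≈ 878 kg VSS/d

The observed yield is Y_obs = Y/(1 + k_d·θ_c) = 0.472 / (1 + 0.0893 × 19.9) = 0.472 / 2.777 = 0.1700 g VSS per g BOD₅ removed.
ΔS = 1760 − 26.2 = 1734 mg/L, so the substrate removal rate is 2980 × 1734/1000 = 5167 kg BOD₅/d.
Biomass produced: P_X = Y_obs·Q·ΔS = 0.1700 × 5167 ≈ 878.2 kg VSS/d.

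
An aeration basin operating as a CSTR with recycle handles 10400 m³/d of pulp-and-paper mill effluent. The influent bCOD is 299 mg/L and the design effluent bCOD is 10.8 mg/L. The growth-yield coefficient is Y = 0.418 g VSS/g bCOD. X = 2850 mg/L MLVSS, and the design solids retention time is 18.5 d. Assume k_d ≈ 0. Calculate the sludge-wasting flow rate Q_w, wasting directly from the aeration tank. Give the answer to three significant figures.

Q_w ≈ 440 m³/d

With k_d = 0 the design equation reduces to V = Y Q (S₀−S) θ_c / X = 0.418 × 10400 × (299 − 10.8) × 18.5 / 2850 = 8133 m³.
For wasting at MLVSS concentration, Q_w = V/θ_c = 8133/18.5 = 439.6 m³/d.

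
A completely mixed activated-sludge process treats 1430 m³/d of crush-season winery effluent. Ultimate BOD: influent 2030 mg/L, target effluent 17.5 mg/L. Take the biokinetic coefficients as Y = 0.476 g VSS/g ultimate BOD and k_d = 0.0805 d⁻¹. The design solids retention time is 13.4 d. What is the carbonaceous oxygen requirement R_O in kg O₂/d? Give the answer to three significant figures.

R_O ≈ 1940 kg O₂/d

Observed yield with endogenous decay: Y_obs = Y / (1 + k_d·θ_c) = 0.476 / (1 + 0.0805 × 13.4) = 0.476 / 2.079 = 0.2290 g VSS/g ultimate BOD.
ΔS = 2030 − 17.5 = 2012 mg/L, so the substrate removal rate is 1430 × 2012/1000 = 2878 kg ultimate BOD/d.
Biomass synthesised: P_X = Y_obs × 2878 = 659.0 kg VSS/d.
Carbonaceous O₂ demand = substrate oxidised − cell-mass equivalent = 2878 − 1.42 × 659.0 = 1942 kg O₂/d.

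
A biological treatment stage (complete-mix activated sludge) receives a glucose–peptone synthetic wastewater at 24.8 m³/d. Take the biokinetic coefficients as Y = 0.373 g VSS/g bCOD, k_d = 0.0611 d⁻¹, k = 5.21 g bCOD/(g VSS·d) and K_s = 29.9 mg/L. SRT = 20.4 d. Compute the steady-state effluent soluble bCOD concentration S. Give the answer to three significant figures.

For a completely mixed reactor with recycle the Lawrence–McCarty relation gives S = K_s·(1 + k_d·θ_c) / [θ_c·(Y·k − k_d) − 1] = 29.9 × (1 + 0.0611 × 20.4) / [20.4 × (0.373 × 5.21 − 0.0611) − 1] = 67.17 / 37.40 = 1.796 mg/L.

S ≈ 1.80 mg/L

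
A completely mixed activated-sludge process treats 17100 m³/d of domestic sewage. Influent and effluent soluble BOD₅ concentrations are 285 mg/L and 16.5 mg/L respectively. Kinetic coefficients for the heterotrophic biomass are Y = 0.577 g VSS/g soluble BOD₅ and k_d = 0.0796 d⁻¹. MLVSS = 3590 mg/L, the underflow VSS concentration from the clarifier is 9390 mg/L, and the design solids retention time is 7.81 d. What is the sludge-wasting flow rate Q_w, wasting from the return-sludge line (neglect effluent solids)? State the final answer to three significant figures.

Q_w ≈ 174 m³/d

Rearranging the biomass balance for a CMAS with decay, V = Y·Q·ΔS·θ_c / [X·(1+k_d θ_c)] = 0.577 × 17100 × (285 − 16.5) × 7.81 / [3590 × (1 + 0.0796 × 7.81)] = 2.07×10^7 / 5822 = 3554 m³.
Wasting from the return line (neglecting effluent solids): Q_w = V·X / (θ_c·X_r) = 3554 × 3590 / (7.81 × 9390) = 174.0 m³/d.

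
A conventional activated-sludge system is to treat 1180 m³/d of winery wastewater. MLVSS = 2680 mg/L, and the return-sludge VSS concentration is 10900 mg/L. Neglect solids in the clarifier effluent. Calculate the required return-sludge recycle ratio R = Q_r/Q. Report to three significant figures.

Solids balance on the clarifier gives (1+R)X = R·X_r, so R = X/(X_r − X) = 2680 / (10900 − 2680) = 0.3260.

R ≈ 0.326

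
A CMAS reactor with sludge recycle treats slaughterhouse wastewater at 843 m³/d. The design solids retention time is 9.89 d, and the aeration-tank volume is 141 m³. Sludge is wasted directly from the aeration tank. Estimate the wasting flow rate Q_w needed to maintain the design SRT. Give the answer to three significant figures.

Wasting from the aeration tank: Q_w = V / θ_c = 141.0 / 9.89 = 14.26 m³/d.

Q_w ≈ 14.3 m³/d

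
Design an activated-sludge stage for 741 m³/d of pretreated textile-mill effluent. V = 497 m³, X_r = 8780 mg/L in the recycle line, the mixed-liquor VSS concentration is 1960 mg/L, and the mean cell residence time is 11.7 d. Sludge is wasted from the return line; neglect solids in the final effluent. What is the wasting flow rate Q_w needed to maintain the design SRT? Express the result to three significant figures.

Q_w ≈ 9.48 m³/d

Q_w = (V·X)/(θ_c X_r) = 497.0 × 1960 / (11.7 × 8780) = 9.483 m³/d.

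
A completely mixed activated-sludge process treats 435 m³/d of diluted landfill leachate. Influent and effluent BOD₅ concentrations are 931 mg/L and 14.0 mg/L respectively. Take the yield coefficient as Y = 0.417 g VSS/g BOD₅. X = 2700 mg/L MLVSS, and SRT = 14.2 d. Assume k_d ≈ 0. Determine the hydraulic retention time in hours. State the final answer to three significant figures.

V·X = Y·Q·ΔS·θ_c gives V = 0.417 × 435 × (931 − 14.0) × 14.2 / 2700 = 874.8 m³.
τ = V/Q = 874.8/435 = 2.011 d, or 48.27 h.

τ ≈ 48.3 h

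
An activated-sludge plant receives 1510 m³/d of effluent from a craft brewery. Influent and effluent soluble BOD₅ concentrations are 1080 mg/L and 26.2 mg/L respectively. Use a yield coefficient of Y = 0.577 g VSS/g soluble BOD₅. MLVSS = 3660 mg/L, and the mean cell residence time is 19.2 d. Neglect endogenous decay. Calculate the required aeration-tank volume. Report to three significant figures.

V ≈ 4820 m³

With k_d = 0 the design equation reduces to V = Y Q (S₀−S) θ_c / X = 0.577 × 1510 × (1080 − 26.2) × 19.2 / 3660 = 4816 m³.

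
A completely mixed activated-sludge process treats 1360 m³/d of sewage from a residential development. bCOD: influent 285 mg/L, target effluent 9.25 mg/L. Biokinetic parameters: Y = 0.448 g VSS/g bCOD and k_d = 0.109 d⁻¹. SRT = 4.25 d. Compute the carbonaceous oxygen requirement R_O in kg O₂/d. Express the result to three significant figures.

R_O ≈ 212 kg O₂/d

Correct the yield for decay: Y_obs = Y/(1 + k_d θ_c) = 0.448 / (1 + 0.109 × 4.25) = 0.448 / 1.463 = 0.3062.
Q·(S₀ − S) = 1360 × (285 − 9.25) × 10⁻³ = 375.0 kg/d removed.
Biomass synthesised: P_X = Y_obs × 375.0 = 114.8 kg VSS/d.
R_O = Q·(S₀ − S) − 1.42·P_X = 375.0 − 1.42 × 114.8 = 212.0 kg O₂/d.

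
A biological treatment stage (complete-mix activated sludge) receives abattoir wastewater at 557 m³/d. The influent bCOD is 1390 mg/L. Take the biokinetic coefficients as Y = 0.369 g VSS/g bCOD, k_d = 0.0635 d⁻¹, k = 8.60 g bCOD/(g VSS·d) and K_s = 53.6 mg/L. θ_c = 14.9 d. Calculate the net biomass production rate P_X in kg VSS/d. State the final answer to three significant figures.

P_X ≈ 147 kg VSS/d

Effluent substrate depends only on kinetics and SRT: S = K_s(1 + k_d θ_c) / [θ_c(Yk − k_d) − 1] = 53.6 × (1 + 0.0635 × 14.9) / [14.9 × (0.369 × 8.60 − 0.0635) − 1] = 104.3 / 45.34 = 2.301 mg/L.
The observed yield is Y_obs = Y/(1 + k_d·θ_c) = 0.369 / (1 + 0.0635 × 14.9) = 0.369 / 1.946 = 0.1896 g VSS per g bCOD removed.
Q·(S₀ − S) = 557 × (1390 − 2.30) × 10⁻³ = 772.9 kg/d removed.
P_X = Y_obs · Q(S₀ − S) = 0.1896 × 772.9 = 146.6 kg VSS/d.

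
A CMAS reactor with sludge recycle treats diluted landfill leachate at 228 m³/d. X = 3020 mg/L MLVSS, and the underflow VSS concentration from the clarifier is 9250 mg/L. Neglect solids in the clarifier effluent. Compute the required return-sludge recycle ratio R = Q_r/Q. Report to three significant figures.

R = Q_r/Q = X/(X_r − X) = 3020 / (9250 − 3020) = 0.4848.

R ≈ 0.485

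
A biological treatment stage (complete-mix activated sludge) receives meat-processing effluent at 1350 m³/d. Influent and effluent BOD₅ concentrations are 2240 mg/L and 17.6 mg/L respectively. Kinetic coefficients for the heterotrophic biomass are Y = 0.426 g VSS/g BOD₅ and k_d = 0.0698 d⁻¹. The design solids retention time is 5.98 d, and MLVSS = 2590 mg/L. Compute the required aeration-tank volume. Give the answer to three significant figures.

V ≈ 2080 m³

From the SRT design equation V = Y Q (S₀−S) θ_c / [X (1 + k_d θ_c)] = 0.426 × 1350 × (2240 − 17.6) × 5.98 / [2590 × (1 + 0.0698 × 5.98)] = 7.64×10^6 / 3671 = 2082 m³.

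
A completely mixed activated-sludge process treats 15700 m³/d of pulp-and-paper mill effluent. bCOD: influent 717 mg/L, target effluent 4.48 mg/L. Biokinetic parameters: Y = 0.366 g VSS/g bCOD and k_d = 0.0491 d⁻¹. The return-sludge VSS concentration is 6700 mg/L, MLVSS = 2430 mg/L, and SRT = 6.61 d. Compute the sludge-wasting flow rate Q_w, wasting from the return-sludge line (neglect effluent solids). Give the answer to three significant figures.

Steady-state biomass mass balance: V·X·(1 + k_d·θ_c) = Y·Q·(S₀ − S)·θ_c, so V = 0.366 × 15700 × (717 − 4.48) × 6.61 / [2430 × (1 + 0.0491 × 6.61)] = 2.71×10^7 / 3219 = 8408 m³.
θ_c = V·X/(Q_w·X_r) when wasting from the recycle, so Q_w = V·X/(θ_c·X_r) = 8408 × 2430 / (6.61 × 6700) = 461.4 m³/d.

Q_w ≈ 461 m³/d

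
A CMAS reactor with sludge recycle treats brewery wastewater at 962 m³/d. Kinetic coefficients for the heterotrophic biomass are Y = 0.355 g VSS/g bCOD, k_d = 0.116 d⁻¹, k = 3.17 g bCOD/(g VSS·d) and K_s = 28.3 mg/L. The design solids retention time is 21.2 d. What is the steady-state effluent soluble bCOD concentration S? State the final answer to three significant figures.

For a completely mixed reactor with recycle the Lawrence–McCarty relation gives S = K_s·(1 + k_d·θ_c) / [θ_c·(Y·k − k_d) − 1] = 28.3 × (1 + 0.116 × 21.2) / [21.2 × (0.355 × 3.17 − 0.116) − 1] = 97.90 / 20.40 = 4.799 mg/L.

S ≈ 4.80 mg/L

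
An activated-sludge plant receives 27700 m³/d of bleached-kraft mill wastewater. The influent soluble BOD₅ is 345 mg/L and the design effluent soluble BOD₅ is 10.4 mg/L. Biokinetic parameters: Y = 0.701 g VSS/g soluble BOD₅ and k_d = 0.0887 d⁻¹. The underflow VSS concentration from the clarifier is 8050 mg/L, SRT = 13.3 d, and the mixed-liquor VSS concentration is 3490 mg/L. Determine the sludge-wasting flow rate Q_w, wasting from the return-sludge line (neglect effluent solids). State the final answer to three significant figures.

Q_w ≈ 370 m³/d

From the SRT design equation V = Y Q (S₀−S) θ_c / [X (1 + k_d θ_c)] = 0.701 × 27700 × (345 − 10.4) × 13.3 / [3490 × (1 + 0.0887 × 13.3)] = 8.64×10^7 / 7607 = 11359 m³.
θ_c = V·X/(Q_w·X_r) when wasting from the recycle, so Q_w = V·X/(θ_c·X_r) = 11359 × 3490 / (13.3 × 8050) = 370.3 m³/d.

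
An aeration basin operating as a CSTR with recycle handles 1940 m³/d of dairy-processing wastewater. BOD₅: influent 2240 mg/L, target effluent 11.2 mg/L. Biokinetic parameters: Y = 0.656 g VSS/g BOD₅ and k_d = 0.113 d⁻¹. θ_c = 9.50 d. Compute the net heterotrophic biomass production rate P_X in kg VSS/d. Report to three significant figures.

P_X ≈ 1370 kg VSS/d

Observed yield with endogenous decay: Y_obs = Y / (1 + k_d·θ_c) = 0.656 / (1 + 0.113 × 9.50) = 0.656 / 2.074 = 0.3164 g VSS/g BOD₅.
Q·(S₀ − S) = 1940 × (2240 − 11.2) × 10⁻³ = 4324 kg/d removed.
So the net sludge growth is P_X = 0.3164 × 4324 = 1368 kg VSS/d.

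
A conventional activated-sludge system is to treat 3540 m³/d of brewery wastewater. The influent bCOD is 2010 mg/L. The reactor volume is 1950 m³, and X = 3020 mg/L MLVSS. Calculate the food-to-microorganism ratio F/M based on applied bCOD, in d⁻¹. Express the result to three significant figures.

F/M ≈ 1.21 d⁻¹

Food-to-microorganism ratio F/M = Q S₀ / (V X) = 3540 × 2010 / (1950 × 3020) = 1.208 d⁻¹.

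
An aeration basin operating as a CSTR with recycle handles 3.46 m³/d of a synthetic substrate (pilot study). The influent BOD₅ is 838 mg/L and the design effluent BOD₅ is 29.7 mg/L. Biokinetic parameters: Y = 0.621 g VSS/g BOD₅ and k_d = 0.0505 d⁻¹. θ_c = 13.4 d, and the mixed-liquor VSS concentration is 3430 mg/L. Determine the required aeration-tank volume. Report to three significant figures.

V ≈ 4.05 m³

Rearranging the biomass balance for a CMAS with decay, V = Y·Q·ΔS·θ_c / [X·(1+k_d θ_c)] = 0.621 × 3.46 × (838 − 29.7) × 13.4 / [3430 × (1 + 0.0505 × 13.4)] = 2.33×10^4 / 5751 = 4.047 m³.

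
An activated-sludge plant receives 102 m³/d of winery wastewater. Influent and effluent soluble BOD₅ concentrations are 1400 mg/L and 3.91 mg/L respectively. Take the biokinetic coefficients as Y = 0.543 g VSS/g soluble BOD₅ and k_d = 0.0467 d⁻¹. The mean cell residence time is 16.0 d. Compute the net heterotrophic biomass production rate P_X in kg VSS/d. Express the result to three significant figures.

P_X ≈ 44.3 kg VSS/d

Correct the yield for decay: Y_obs = Y/(1 + k_d θ_c) = 0.543 / (1 + 0.0467 × 16.0) = 0.543 / 1.747 = 0.3108.
Substrate removed = Q·(S₀ − S) = 102 m³/d × (1400 − 3.91) g/m³ = 1.42×10^5 g/d = 142.4 kg/d.
P_X = Y_obs · Q(S₀ − S) = 0.3108 × 142.4 = 44.26 kg VSS/d.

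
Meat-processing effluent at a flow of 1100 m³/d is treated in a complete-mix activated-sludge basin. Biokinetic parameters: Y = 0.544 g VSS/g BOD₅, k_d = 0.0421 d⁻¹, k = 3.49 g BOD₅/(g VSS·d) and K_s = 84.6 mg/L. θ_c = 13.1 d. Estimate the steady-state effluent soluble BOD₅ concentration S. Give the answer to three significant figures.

S ≈ 5.63 mg/L

Effluent substrate depends only on kinetics and SRT: S = K_s(1 + k_d θ_c) / [θ_c(Yk − k_d) − 1] = 84.6 × (1 + 0.0421 × 13.1) / [13.1 × (0.544 × 3.49 − 0.0421) − 1] = 131.3 / 23.32 = 5.629 mg/L.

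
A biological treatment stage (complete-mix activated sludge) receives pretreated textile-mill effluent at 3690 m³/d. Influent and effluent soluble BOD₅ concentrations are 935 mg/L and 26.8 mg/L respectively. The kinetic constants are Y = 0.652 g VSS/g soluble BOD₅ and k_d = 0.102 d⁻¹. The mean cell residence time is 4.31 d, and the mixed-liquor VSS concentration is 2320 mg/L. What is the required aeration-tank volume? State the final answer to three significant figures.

V ≈ 2820 m³

Rearranging the biomass balance for a CMAS with decay, V = Y·Q·ΔS·θ_c / [X·(1+k_d θ_c)] = 0.652 × 3690 × (935 − 26.8) × 4.31 / [2320 × (1 + 0.102 × 4.31)] = 9.42×10^6 / 3340 = 2820 m³.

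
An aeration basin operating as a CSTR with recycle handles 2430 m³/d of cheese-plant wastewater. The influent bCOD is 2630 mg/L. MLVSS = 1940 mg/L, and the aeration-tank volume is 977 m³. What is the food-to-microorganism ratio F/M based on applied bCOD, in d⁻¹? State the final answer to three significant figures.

F/M ≈ 3.37 d⁻¹

F/M = Q·S₀ / (V·X) = 2430 × 2630 / (977.0 × 1940) = 3.372 g bCOD·(g VSS·d)⁻¹.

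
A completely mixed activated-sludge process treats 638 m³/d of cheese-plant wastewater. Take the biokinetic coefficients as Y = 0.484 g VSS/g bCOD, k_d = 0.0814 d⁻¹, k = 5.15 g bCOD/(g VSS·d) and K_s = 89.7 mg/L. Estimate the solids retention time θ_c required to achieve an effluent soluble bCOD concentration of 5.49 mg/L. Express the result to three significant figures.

θ_c ≈ 16.0 d

At the target effluent, Y k S/(K_s+S) = 0.484×5.15×5.49/95.19 = 0.1438 d⁻¹.
Then 1/θ_c = μ − k_d = 0.1438 − 0.0814 = 0.06236 d⁻¹, giving θ_c = 16.04 d.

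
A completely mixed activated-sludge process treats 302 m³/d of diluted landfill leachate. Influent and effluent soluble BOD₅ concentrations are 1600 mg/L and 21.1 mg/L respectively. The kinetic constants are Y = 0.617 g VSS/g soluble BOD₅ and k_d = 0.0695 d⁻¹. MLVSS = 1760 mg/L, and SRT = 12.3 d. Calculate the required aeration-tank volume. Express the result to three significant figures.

V ≈ 1110 m³

Steady-state biomass mass balance: V·X·(1 + k_d·θ_c) = Y·Q·(S₀ − S)·θ_c, so V = 0.617 × 302 × (1600 − 21.1) × 12.3 / [1760 × (1 + 0.0695 × 12.3)] = 3.62×10^6 / 3265 = 1108 m³.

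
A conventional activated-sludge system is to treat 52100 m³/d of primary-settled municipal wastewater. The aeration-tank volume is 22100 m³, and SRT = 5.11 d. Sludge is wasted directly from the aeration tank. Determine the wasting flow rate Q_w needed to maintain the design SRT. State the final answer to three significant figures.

Q_w ≈ 4320 m³/d

For wasting at MLVSS concentration, Q_w = V/θ_c = 22100/5.11 = 4325 m³/d.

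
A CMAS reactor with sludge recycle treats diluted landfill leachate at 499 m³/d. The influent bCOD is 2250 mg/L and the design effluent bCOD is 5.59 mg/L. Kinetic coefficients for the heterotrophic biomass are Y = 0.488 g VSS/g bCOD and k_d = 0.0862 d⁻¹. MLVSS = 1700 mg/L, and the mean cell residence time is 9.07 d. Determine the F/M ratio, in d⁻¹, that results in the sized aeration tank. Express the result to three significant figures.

Steady-state biomass mass balance: V·X·(1 + k_d·θ_c) = Y·Q·(S₀ − S)·θ_c, so V = 0.488 × 499 × (2250 − 5.59) × 9.07 / [1700 × (1 + 0.0862 × 9.07)] = 4.96×10^6 / 3029 = 1636 m³.
F/M = Q·S₀ / (V·X) = 499 × 2250 / (1636 × 1700) = 0.4036 g bCOD·(g VSS·d)⁻¹.

F/M ≈ 0.404 d⁻¹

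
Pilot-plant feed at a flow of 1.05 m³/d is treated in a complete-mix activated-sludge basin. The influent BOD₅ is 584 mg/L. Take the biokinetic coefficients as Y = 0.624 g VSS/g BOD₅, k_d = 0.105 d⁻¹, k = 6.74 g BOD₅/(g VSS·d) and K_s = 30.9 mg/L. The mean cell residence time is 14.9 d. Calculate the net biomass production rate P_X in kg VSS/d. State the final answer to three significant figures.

P_X ≈ 0.149 kg VSS/d

Effluent substrate depends only on kinetics and SRT: S = K_s(1 + k_d θ_c) / [θ_c(Yk − k_d) − 1] = 30.9 × (1 + 0.105 × 14.9) / [14.9 × (0.624 × 6.74 − 0.105) − 1] = 79.24 / 60.10 = 1.318 mg/L.
Correct the yield for decay: Y_obs = Y/(1 + k_d θ_c) = 0.624 / (1 + 0.105 × 14.9) = 0.624 / 2.564 = 0.2433.
Mass of BOD₅ removed per day: Q(S₀ − S) = 1.05 × 582.7 g/m³ = 0.6118 kg/d.
Biomass produced: P_X = Y_obs·Q·ΔS = 0.2433 × 0.6118 ≈ 0.1489 kg VSS/d.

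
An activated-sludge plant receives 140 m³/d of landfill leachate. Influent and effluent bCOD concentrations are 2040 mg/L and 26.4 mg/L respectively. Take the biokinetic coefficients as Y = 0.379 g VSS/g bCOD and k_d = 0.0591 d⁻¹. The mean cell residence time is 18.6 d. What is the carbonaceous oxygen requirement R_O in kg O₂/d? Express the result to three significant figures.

R_O ≈ 210 kg O₂/d

Correct the yield for decay: Y_obs = Y/(1 + k_d θ_c) = 0.379 / (1 + 0.0591 × 18.6) = 0.379 / 2.099 = 0.1805.
Q·(S₀ − S) = 140 × (2040 − 26.4) × 10⁻³ = 281.9 kg/d removed.
P_X = Y_obs·Q·(S₀ − S) = 0.1805 × 281.9 = 50.89 kg VSS/d.
Carbonaceous O₂ demand = substrate oxidised − cell-mass equivalent = 281.9 − 1.42 × 50.89 = 209.6 kg O₂/d.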